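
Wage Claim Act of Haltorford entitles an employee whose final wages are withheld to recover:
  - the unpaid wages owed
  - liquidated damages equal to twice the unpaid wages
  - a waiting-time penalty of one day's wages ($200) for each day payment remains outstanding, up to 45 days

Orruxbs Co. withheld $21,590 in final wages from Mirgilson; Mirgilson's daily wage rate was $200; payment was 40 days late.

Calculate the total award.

Doubled: 2 × $21,590 = $43,180
Penalty days: min(40, 45) = 40
Waiting-time penalty: 40 × $200 = $8,000
Total award: $21,590 + $43,180 + $8,000 = $72,770

$72,770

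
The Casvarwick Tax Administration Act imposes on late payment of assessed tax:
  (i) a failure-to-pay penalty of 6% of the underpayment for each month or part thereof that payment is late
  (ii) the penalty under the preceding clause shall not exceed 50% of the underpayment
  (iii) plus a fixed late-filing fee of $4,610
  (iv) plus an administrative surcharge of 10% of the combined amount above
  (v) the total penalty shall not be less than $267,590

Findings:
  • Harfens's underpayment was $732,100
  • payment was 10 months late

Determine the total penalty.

$407,726

Accrued rate: 6% × 10 = 60%, capped at 50% → 50%
Failure-to-pay penalty: 50% of $732,100 = $366,050
Penalty before surcharge: $366,050 + $4,610 = $370,660
Administrative surcharge: 10% of $370,660 = $37,066
Total penalty: $370,660 + $37,066 = $407,726
Minimum $267,590: $407,726 meets the minimum, no increase.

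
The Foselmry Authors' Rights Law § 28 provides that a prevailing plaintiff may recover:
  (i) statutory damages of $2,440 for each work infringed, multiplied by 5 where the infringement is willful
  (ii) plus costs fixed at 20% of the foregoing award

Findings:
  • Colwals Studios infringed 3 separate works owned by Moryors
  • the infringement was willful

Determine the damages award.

Award: $43,920

Statutory damages: 3 × $2,440 = $7,320
Multiplied by 5: 5 × $7,320 = $36,600
Costs: 20% of $36,600 = $7,320
Award plus costs: $36,600 + $7,320 = $43,920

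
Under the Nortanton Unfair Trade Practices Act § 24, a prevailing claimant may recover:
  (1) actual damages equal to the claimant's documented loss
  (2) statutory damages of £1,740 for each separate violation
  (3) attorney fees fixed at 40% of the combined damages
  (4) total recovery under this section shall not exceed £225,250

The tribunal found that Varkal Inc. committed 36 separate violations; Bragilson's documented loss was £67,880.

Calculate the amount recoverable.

£182,728

Statutory damages: 36 × £1,740 = £62,640
Combined damages: £67,880 + £62,640 = £130,520
Attorney fees: 40% of £130,520 = £52,208
Total before cap: £130,520 + £52,208 = £182,728
Cap at £225,250: £182,728 is within the cap, no reduction.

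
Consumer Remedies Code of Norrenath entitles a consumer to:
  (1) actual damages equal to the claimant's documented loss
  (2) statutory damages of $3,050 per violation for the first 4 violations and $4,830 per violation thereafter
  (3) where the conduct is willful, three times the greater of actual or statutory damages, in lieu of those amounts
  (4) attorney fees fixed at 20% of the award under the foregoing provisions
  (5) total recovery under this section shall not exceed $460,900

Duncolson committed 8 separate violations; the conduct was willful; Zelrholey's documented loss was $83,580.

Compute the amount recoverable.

$300,888

First 4 violations: 4 × $3,050 = $12,200
Remaining violations: (8 − 4) × $4,830 = $19,320
Statutory damages: $12,200 + $19,320 = $31,520
Greater of actual damages ($83,580) or statutory damages ($31,520): $83,580
Trebled: 3 × $83,580 = $250,740
Attorney fees: 20% of $250,740 = $50,148
Total before cap: $250,740 + $50,148 = $300,888
Cap at $460,900: $300,888 is within the cap, no reduction.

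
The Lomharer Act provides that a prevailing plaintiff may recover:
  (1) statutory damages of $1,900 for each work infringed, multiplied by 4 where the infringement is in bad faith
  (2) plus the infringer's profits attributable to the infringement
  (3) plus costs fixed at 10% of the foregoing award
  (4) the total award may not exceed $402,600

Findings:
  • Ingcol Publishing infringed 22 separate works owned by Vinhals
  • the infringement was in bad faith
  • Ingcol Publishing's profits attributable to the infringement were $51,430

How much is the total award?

$240,493

Statutory damages: 22 × $1,900 = $41,800
Multiplied by 4: 4 × $41,800 = $167,200
Combined award: $167,200 + $51,430 = $218,630
Costs: 10% of $218,630 = $21,863
Award plus costs: $218,630 + $21,863 = $240,493
Cap at $402,600: $240,493 is within the cap, no reduction.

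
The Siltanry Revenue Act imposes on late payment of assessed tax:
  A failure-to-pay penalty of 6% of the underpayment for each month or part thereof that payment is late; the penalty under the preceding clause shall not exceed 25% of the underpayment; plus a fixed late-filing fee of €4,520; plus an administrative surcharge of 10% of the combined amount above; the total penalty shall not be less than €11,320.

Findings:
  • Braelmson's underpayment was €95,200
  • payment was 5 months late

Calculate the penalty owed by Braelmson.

€31,152

Accrued rate: 6% × 5 = 30%, capped at 25% → 25%
Failure-to-pay penalty: 25% of €95,200 = €23,800
Penalty before surcharge: €23,800 + €4,520 = €28,320
Administrative surcharge: 10% of €28,320 = €2,832
Total penalty: €28,320 + €2,832 = €31,152
Minimum €11,320: €31,152 meets the minimum, no increase.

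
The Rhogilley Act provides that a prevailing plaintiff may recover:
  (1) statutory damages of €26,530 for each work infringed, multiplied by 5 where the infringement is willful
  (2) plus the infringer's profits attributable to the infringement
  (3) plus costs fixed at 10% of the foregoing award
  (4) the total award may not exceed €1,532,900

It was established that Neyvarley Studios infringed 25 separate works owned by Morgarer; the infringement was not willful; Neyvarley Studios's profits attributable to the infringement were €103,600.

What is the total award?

€843,535

Statutory damages: 25 × €26,530 = €663,250
Infringement not willful: no ×5 enhancement.
Combined award: €663,250 + €103,600 = €766,850
Costs: 10% of €766,850 = €76,685
Award plus costs: €766,850 + €76,685 = €843,535
Cap at €1,532,900: €843,535 is within the cap, no reduction.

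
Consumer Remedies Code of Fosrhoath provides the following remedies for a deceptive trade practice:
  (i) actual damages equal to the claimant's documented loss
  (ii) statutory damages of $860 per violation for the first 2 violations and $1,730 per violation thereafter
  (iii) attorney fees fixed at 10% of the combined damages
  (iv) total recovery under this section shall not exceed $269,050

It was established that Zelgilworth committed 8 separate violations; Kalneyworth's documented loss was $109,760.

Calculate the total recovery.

First 2 violations: 2 × $860 = $1,720
Remaining violations: (8 − 2) × $1,730 = $10,380
Statutory damages: $1,720 + $10,380 = $12,100
Combined damages: $109,760 + $12,100 = $121,860
Attorney fees: 10% of $121,860 = $12,186
Total before cap: $121,860 + $12,186 = $134,046
Cap at $269,050: $134,046 is within the cap, no reduction.

$134,046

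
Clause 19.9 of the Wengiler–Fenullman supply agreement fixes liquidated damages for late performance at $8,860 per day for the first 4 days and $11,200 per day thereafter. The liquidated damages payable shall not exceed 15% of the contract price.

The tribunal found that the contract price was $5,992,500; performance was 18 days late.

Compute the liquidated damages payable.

First 4 days: 4 × $8,860 = $35,440
Remaining days: (18 − 4) × $11,200 = $156,800
Accrued per-day damages: $35,440 + $156,800 = $192,240
Cap: 15% of $5,992,500 = $898,875
Cap at $898,875: $192,240 is within the cap, no reduction.

$192,240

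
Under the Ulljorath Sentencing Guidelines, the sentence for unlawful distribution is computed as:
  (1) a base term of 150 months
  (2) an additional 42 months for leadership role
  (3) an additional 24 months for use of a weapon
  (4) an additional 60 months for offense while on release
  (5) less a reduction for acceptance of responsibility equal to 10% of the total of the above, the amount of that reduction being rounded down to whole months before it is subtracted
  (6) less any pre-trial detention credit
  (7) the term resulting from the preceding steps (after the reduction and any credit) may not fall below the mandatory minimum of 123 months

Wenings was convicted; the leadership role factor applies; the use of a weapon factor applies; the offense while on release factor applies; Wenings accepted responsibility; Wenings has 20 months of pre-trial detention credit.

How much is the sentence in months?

229 months

Leadership role enhancement: +42 months
Use of a weapon enhancement: +24 months
Offense while on release enhancement: +60 months
Adjusted term: 150 months + 42 months + 24 months + 60 months = 276 months
Acceptance of responsibility reduction: 10% of 276 months = 27 months (rounded down)
After reduction: 276 − 27 = 249 months
Less pre-trial detention credit: 249 months − 20 months = 229 months
Minimum 123 months: 229 months meets the minimum, no increase.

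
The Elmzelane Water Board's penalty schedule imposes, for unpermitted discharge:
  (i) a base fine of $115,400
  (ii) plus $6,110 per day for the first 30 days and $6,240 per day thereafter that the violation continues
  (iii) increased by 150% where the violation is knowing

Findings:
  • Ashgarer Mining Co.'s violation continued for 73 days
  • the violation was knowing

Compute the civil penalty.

First 30 days: 30 × $6,110 = $183,300
Remaining days: (73 − 30) × $6,240 = $268,320
Per-day component: $183,300 + $268,320 = $451,620
Base plus per-day: $115,400 + $451,620 = $567,020
Enhancement: 150% of $567,020 = $850,530
Enhanced fine: $567,020 + $850,530 = $1,417,550

$1,417,550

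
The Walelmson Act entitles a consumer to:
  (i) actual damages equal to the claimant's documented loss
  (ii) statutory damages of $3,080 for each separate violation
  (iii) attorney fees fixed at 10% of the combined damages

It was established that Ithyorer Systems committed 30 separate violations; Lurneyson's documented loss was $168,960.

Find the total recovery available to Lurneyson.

Statutory damages: 30 × $3,080 = $92,400
Combined damages: $168,960 + $92,400 = $261,360
Attorney fees: 10% of $261,360 = $26,136
Total recovery: $261,360 + $26,136 = $287,496

Total recovery: $287,496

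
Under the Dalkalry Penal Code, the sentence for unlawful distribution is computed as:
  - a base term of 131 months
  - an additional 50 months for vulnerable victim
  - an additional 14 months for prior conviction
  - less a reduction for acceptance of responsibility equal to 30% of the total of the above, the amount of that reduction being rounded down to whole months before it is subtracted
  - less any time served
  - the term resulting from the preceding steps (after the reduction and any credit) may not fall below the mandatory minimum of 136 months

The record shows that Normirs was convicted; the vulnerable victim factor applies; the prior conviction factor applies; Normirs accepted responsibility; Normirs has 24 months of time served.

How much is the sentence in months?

136 months

Vulnerable victim enhancement: +50 months
Prior conviction enhancement: +14 months
Adjusted term: 131 months + 50 months + 14 months = 195 months
Acceptance of responsibility reduction: 30% of 195 months = 58 months (rounded down)
After reduction: 195 − 58 = 137 months
Less time served: 137 months − 24 months = 113 months
Minimum 136 months: 113 months is below the minimum → 136 months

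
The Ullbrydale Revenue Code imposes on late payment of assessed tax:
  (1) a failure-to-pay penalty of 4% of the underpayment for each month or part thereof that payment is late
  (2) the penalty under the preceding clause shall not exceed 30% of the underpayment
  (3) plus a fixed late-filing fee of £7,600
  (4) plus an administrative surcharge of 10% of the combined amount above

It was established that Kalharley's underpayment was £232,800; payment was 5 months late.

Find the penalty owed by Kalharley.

Penalty: £59,576

Accrued rate: 4% × 5 = 20%, capped at 30% → 20%
Failure-to-pay penalty: 20% of £232,800 = £46,560
Penalty before surcharge: £46,560 + £7,600 = £54,160
Administrative surcharge: 10% of £54,160 = £5,416
Total penalty: £54,160 + £5,416 = £59,576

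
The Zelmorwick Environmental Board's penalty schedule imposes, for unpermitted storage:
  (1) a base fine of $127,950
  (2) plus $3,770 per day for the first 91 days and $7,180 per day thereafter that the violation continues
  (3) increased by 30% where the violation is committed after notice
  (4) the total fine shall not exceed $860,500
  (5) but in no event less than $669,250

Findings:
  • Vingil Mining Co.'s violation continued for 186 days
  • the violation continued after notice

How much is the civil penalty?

Civil penalty: $860,500

First 91 days: 91 × $3,770 = $343,070
Remaining days: (186 − 91) × $7,180 = $682,100
Per-day component: $343,070 + $682,100 = $1,025,170
Base plus per-day: $127,950 + $1,025,170 = $1,153,120
Enhancement: 30% of $1,153,120 = $345,936
Enhanced fine: $1,153,120 + $345,936 = $1,499,056
Cap at $860,500: $1,499,056 exceeds the cap → $860,500
Minimum $669,250: $860,500 meets the minimum, no increase.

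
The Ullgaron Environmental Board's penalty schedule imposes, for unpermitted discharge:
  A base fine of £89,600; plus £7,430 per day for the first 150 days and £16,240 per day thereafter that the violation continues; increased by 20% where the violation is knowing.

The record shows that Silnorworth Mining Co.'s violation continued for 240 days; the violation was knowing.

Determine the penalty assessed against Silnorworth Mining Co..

First 150 days: 150 × £7,430 = £1,114,500
Remaining days: (240 − 150) × £16,240 = £1,461,600
Per-day component: £1,114,500 + £1,461,600 = £2,576,100
Base plus per-day: £89,600 + £2,576,100 = £2,665,700
Enhancement: 20% of £2,665,700 = £533,140
Enhanced fine: £2,665,700 + £533,140 = £3,198,840

£3,198,840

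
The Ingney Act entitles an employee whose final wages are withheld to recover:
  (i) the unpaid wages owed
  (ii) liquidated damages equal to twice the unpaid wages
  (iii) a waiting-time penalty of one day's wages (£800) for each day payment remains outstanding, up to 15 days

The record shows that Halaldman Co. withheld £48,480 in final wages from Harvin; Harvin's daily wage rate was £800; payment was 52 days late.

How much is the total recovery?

£157,440

Doubled: 2 × £48,480 = £96,960
Penalty days: min(52, 15) = 15
Waiting-time penalty: 15 × £800 = £12,000
Total award: £48,480 + £96,960 + £12,000 = £157,440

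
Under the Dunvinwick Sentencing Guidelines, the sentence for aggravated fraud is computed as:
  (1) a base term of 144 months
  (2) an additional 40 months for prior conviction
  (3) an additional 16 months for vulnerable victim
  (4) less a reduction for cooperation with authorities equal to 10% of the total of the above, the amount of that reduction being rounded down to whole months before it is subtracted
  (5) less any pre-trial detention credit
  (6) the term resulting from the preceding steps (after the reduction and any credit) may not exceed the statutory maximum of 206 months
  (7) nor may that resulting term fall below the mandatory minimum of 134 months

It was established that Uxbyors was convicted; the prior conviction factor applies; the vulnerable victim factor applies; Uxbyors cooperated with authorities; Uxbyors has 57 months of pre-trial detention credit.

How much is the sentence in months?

Sentence: 134 months

Prior conviction enhancement: +40 months
Vulnerable victim enhancement: +16 months
Adjusted term: 144 months + 40 months + 16 months = 200 months
Cooperation with authorities reduction: 10% of 200 months = 20 months (rounded down)
After reduction: 200 − 20 = 180 months
Less pre-trial detention credit: 180 months − 57 months = 123 months
Cap at 206 months: 123 months is within the cap, no reduction.
Minimum 134 months: 123 months is below the minimum → 134 months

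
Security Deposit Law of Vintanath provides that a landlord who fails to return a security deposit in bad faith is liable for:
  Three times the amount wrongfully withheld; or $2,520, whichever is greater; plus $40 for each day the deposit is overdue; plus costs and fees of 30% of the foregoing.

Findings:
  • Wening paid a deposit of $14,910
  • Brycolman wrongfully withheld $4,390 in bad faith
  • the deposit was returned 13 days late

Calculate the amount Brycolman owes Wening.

$17,797

Trebled: 3 × $4,390 = $13,170
Minimum $2,520: $13,170 meets the minimum, no increase.
Late-return penalty: 13 × $40 = $520
Damages plus late penalty: $13,170 + $520 = $13,690
Costs and fees: 30% of $13,690 = $4,107
Total recovery: $13,690 + $4,107 = $17,797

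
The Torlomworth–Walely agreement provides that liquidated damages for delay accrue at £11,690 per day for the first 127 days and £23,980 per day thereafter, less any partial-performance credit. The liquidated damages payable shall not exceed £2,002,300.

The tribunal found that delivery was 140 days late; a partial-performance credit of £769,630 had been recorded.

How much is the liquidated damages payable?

First 127 days: 127 × £11,690 = £1,484,630
Remaining days: (140 − 127) × £23,980 = £311,740
Accrued per-day damages: £1,484,630 + £311,740 = £1,796,370
Less partial-performance credit: £1,796,370 − £769,630 = £1,026,740
Cap at £2,002,300: £1,026,740 is within the cap, no reduction.

£1,026,740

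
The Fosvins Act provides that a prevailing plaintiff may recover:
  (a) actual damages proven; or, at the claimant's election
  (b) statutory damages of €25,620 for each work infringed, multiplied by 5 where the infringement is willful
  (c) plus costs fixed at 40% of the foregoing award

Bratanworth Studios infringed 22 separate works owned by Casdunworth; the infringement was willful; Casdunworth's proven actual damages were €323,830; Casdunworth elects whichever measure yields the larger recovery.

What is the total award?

Statutory damages: 22 × €25,620 = €563,640
Multiplied by 5: 5 × €563,640 = €2,818,200
Greater of actual damages (€323,830) or enhanced statutory damages (€2,818,200): €2,818,200
Costs: 40% of €2,818,200 = €1,127,280
Award plus costs: €2,818,200 + €1,127,280 = €3,945,480

Award: €3,945,480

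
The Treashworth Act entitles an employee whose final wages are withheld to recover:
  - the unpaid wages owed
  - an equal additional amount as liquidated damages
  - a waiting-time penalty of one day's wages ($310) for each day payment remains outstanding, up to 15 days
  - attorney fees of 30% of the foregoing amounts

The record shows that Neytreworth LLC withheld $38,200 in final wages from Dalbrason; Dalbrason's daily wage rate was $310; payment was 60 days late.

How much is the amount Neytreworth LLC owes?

Total award: $105,365

Liquidated damages (equal amount): $38,200
Penalty days: min(60, 15) = 15
Waiting-time penalty: 15 × $310 = $4,650
Subtotal: $38,200 + $38,200 + $4,650 = $81,050
Attorney fees: 30% of $81,050 = $24,315
Total award: $81,050 + $24,315 = $105,365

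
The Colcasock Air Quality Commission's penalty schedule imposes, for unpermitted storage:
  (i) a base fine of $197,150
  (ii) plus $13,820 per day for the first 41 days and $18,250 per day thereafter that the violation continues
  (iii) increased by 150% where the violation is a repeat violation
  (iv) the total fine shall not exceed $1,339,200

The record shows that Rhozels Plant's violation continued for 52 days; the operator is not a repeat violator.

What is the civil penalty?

First 41 days: 41 × $13,820 = $566,620
Remaining days: (52 − 41) × $18,250 = $200,750
Per-day component: $566,620 + $200,750 = $767,370
Base plus per-day: $197,150 + $767,370 = $964,520
The operator is not a repeat violator: no 150% increase.
Cap at $1,339,200: $964,520 is within the cap, no reduction.

$964,520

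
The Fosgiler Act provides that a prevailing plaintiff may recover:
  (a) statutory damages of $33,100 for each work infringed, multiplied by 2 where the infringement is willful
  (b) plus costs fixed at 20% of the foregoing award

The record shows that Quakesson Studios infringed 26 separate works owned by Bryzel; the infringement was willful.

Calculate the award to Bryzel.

$2,065,440

Statutory damages: 26 × $33,100 = $860,600
Doubled: 2 × $860,600 = $1,721,200
Costs: 20% of $1,721,200 = $344,240
Award plus costs: $1,721,200 + $344,240 = $2,065,440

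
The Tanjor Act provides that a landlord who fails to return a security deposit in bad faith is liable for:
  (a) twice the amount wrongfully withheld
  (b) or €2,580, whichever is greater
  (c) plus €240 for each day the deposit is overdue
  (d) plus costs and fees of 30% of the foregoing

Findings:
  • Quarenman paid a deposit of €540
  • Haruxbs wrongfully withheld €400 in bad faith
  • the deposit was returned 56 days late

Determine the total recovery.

€20,826

Doubled: 2 × €400 = €800
Minimum €2,580: €800 is below the minimum → €2,580
Late-return penalty: 56 × €240 = €13,440
Damages plus late penalty: €2,580 + €13,440 = €16,020
Costs and fees: 30% of €16,020 = €4,806
Total recovery: €16,020 + €4,806 = €20,826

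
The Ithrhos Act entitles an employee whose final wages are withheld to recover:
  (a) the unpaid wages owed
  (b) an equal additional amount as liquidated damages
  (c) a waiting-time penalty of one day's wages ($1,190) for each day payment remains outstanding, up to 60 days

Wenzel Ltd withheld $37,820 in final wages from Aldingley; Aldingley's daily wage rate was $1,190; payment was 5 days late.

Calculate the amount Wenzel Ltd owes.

Total award: $81,590

Liquidated damages (equal amount): $37,820
Penalty days: min(5, 60) = 5
Waiting-time penalty: 5 × $1,190 = $5,950
Total award: $37,820 + $37,820 + $5,950 = $81,590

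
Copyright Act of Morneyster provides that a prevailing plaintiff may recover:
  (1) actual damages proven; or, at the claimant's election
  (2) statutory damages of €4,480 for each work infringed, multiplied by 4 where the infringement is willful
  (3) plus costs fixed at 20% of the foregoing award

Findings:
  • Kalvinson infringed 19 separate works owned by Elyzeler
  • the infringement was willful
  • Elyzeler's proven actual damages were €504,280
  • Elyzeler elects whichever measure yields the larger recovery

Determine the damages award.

Statutory damages: 19 × €4,480 = €85,120
Multiplied by 4: 4 × €85,120 = €340,480
Greater of actual damages (€504,280) or enhanced statutory damages (€340,480): €504,280
Costs: 20% of €504,280 = €100,856
Award plus costs: €504,280 + €100,856 = €605,136

€605,136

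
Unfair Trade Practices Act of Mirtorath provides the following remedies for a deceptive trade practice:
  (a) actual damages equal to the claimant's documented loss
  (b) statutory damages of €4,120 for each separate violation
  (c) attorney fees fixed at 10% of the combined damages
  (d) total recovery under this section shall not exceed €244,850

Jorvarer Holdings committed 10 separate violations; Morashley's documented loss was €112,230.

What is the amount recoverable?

Statutory damages: 10 × €4,120 = €41,200
Combined damages: €112,230 + €41,200 = €153,430
Attorney fees: 10% of €153,430 = €15,343
Total before cap: €153,430 + €15,343 = €168,773
Cap at €244,850: €168,773 is within the cap, no reduction.

€168,773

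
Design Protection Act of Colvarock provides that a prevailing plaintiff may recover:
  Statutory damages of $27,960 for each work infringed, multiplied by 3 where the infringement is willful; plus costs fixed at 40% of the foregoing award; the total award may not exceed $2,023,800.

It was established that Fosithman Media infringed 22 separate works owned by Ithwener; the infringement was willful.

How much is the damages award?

Statutory damages: 22 × $27,960 = $615,120
Trebled: 3 × $615,120 = $1,845,360
Costs: 40% of $1,845,360 = $738,144
Award plus costs: $1,845,360 + $738,144 = $2,583,504
Cap at $2,023,800: $2,583,504 exceeds the cap → $2,023,800

$2,023,800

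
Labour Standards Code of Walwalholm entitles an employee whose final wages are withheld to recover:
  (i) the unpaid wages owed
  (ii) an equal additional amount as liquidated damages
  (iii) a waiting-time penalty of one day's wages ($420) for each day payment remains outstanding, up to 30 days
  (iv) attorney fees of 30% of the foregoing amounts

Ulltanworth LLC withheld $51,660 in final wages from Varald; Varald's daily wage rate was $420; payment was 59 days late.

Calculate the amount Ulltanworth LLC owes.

$150,696

Liquidated damages (equal amount): $51,660
Penalty days: min(59, 30) = 30
Waiting-time penalty: 30 × $420 = $12,600
Subtotal: $51,660 + $51,660 + $12,600 = $115,920
Attorney fees: 30% of $115,920 = $34,776
Total award: $115,920 + $34,776 = $150,696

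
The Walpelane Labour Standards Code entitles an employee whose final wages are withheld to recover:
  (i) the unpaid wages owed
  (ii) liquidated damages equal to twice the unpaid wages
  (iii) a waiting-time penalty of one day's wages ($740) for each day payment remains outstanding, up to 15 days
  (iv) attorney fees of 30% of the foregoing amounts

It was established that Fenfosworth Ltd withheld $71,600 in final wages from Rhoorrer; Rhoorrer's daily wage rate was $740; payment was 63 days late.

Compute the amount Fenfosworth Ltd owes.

Doubled: 2 × $71,600 = $143,200
Penalty days: min(63, 15) = 15
Waiting-time penalty: 15 × $740 = $11,100
Subtotal: $71,600 + $143,200 + $11,100 = $225,900
Attorney fees: 30% of $225,900 = $67,770
Total award: $225,900 + $67,770 = $293,670

$293,670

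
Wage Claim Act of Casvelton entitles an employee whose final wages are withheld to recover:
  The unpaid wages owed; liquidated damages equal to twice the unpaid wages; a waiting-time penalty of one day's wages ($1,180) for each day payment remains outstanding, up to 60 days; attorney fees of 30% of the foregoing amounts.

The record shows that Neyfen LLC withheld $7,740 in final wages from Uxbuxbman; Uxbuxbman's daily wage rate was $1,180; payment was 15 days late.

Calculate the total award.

$53,196

Doubled: 2 × $7,740 = $15,480
Penalty days: min(15, 60) = 15
Waiting-time penalty: 15 × $1,180 = $17,700
Subtotal: $7,740 + $15,480 + $17,700 = $40,920
Attorney fees: 30% of $40,920 = $12,276
Total award: $40,920 + $12,276 = $53,196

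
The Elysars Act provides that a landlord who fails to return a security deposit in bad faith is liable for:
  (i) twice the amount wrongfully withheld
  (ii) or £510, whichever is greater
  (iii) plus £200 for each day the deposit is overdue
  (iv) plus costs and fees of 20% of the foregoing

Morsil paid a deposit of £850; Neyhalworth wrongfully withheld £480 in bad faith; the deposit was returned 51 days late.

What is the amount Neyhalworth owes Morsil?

£13,392

Doubled: 2 × £480 = £960
Minimum £510: £960 meets the minimum, no increase.
Late-return penalty: 51 × £200 = £10,200
Damages plus late penalty: £960 + £10,200 = £11,160
Costs and fees: 20% of £11,160 = £2,232
Total recovery: £11,160 + £2,232 = £13,392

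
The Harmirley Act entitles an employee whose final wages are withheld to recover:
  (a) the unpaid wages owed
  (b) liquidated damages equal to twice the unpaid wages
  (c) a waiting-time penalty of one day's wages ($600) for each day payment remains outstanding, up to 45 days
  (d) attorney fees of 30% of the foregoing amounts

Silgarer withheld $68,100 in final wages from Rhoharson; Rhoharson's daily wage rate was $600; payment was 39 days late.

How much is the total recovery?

$296,010

Doubled: 2 × $68,100 = $136,200
Penalty days: min(39, 45) = 39
Waiting-time penalty: 39 × $600 = $23,400
Subtotal: $68,100 + $136,200 + $23,400 = $227,700
Attorney fees: 30% of $227,700 = $68,310
Total award: $227,700 + $68,310 = $296,010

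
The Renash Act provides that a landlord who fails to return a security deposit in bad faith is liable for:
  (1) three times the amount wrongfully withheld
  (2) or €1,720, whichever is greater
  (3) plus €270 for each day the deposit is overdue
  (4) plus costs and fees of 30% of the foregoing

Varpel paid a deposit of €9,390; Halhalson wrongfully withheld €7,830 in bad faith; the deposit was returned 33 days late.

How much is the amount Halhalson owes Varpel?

€42,120

Trebled: 3 × €7,830 = €23,490
Minimum €1,720: €23,490 meets the minimum, no increase.
Late-return penalty: 33 × €270 = €8,910
Damages plus late penalty: €23,490 + €8,910 = €32,400
Costs and fees: 30% of €32,400 = €9,720
Total recovery: €32,400 + €9,720 = €42,120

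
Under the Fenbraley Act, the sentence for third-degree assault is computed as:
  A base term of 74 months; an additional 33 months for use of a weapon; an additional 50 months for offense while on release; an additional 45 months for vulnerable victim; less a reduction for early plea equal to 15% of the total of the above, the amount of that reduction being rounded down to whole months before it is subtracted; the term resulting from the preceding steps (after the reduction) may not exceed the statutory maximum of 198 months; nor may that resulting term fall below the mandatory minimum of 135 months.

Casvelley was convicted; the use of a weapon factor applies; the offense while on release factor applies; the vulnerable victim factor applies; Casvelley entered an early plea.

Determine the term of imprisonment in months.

172 months

Use of a weapon enhancement: +33 months
Offense while on release enhancement: +50 months
Vulnerable victim enhancement: +45 months
Adjusted term: 74 months + 33 months + 50 months + 45 months = 202 months
Early plea reduction: 15% of 202 months = 30 months (rounded down)
After reduction: 202 − 30 = 172 months
Cap at 198 months: 172 months is within the cap, no reduction.
Minimum 135 months: 172 months meets the minimum, no increase.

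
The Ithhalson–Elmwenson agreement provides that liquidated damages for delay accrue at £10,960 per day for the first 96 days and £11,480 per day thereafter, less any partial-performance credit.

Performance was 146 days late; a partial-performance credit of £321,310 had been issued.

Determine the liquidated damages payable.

First 96 days: 96 × £10,960 = £1,052,160
Remaining days: (146 − 96) × £11,480 = £574,000
Accrued per-day damages: £1,052,160 + £574,000 = £1,626,160
Less partial-performance credit: £1,626,160 − £321,310 = £1,304,850

Liquidated damages: £1,304,850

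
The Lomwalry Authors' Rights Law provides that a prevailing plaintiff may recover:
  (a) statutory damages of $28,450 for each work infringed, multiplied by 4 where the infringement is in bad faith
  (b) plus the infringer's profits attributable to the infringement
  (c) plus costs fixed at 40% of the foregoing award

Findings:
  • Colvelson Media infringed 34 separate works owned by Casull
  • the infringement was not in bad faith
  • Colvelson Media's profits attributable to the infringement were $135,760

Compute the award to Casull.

Statutory damages: 34 × $28,450 = $967,300
Infringement not in bad faith: no ×4 enhancement.
Combined award: $967,300 + $135,760 = $1,103,060
Costs: 40% of $1,103,060 = $441,224
Award plus costs: $1,103,060 + $441,224 = $1,544,284

Award: $1,544,284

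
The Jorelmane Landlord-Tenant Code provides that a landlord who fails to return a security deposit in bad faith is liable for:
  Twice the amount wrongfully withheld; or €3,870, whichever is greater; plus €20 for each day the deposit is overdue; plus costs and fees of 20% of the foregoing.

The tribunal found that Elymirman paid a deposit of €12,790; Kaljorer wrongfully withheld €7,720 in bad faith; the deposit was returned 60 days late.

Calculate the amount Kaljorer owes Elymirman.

Doubled: 2 × €7,720 = €15,440
Minimum €3,870: €15,440 meets the minimum, no increase.
Late-return penalty: 60 × €20 = €1,200
Damages plus late penalty: €15,440 + €1,200 = €16,640
Costs and fees: 20% of €16,640 = €3,328
Total recovery: €16,640 + €3,328 = €19,968

€19,968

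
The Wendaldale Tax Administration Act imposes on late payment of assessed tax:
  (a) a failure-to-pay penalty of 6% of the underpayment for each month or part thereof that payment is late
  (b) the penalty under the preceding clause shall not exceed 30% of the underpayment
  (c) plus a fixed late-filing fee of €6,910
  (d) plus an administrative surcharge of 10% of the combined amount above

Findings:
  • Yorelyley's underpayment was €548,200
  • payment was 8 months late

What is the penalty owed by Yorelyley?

Penalty: €188,507

Accrued rate: 6% × 8 = 48%, capped at 30% → 30%
Failure-to-pay penalty: 30% of €548,200 = €164,460
Penalty before surcharge: €164,460 + €6,910 = €171,370
Administrative surcharge: 10% of €171,370 = €17,137
Total penalty: €171,370 + €17,137 = €188,507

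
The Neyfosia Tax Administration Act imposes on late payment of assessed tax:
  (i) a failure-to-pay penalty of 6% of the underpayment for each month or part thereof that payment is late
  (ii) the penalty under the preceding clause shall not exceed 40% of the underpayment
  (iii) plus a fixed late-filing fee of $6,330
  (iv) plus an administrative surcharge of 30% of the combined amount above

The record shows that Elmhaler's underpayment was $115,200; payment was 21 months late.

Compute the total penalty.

Accrued rate: 6% × 21 = 126%, capped at 40% → 40%
Failure-to-pay penalty: 40% of $115,200 = $46,080
Penalty before surcharge: $46,080 + $6,330 = $52,410
Administrative surcharge: 30% of $52,410 = $15,723
Total penalty: $52,410 + $15,723 = $68,133

$68,133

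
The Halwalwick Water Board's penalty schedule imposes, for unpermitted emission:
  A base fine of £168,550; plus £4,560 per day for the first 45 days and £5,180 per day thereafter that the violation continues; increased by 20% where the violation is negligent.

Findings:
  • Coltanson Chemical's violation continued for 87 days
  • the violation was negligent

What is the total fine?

£709,572

First 45 days: 45 × £4,560 = £205,200
Remaining days: (87 − 45) × £5,180 = £217,560
Per-day component: £205,200 + £217,560 = £422,760
Base plus per-day: £168,550 + £422,760 = £591,310
Enhancement: 20% of £591,310 = £118,262
Enhanced fine: £591,310 + £118,262 = £709,572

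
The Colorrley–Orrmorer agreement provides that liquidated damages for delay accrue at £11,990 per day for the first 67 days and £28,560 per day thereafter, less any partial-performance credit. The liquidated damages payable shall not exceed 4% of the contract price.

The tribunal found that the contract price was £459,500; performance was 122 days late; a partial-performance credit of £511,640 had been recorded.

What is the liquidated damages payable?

First 67 days: 67 × £11,990 = £803,330
Remaining days: (122 − 67) × £28,560 = £1,570,800
Accrued per-day damages: £803,330 + £1,570,800 = £2,374,130
Less partial-performance credit: £2,374,130 − £511,640 = £1,862,490
Cap: 4% of £459,500 = £18,380
Cap at £18,380: £1,862,490 exceeds the cap → £18,380

£18,380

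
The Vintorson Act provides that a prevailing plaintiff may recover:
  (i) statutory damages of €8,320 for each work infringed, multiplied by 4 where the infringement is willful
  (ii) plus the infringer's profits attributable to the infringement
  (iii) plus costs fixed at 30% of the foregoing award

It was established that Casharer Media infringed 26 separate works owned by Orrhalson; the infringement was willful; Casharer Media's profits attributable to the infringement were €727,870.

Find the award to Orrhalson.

Statutory damages: 26 × €8,320 = €216,320
Multiplied by 4: 4 × €216,320 = €865,280
Combined award: €865,280 + €727,870 = €1,593,150
Costs: 30% of €1,593,150 = €477,945
Award plus costs: €1,593,150 + €477,945 = €2,071,095

€2,071,095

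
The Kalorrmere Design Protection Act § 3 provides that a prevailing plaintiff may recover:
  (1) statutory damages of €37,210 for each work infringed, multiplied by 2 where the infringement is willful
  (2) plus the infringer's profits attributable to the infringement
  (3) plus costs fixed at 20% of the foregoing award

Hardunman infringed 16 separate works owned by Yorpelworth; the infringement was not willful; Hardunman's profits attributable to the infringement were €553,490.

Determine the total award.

Statutory damages: 16 × €37,210 = €595,360
Infringement not willful: no ×2 enhancement.
Combined award: €595,360 + €553,490 = €1,148,850
Costs: 20% of €1,148,850 = €229,770
Award plus costs: €1,148,850 + €229,770 = €1,378,620

€1,378,620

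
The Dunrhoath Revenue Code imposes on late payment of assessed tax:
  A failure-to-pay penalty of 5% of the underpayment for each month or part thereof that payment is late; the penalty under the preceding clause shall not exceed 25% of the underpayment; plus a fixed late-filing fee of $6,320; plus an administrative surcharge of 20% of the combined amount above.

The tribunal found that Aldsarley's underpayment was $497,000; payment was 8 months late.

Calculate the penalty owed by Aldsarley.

Accrued rate: 5% × 8 = 40%, capped at 25% → 25%
Failure-to-pay penalty: 25% of $497,000 = $124,250
Penalty before surcharge: $124,250 + $6,320 = $130,570
Administrative surcharge: 20% of $130,570 = $26,114
Total penalty: $130,570 + $26,114 = $156,684

$156,684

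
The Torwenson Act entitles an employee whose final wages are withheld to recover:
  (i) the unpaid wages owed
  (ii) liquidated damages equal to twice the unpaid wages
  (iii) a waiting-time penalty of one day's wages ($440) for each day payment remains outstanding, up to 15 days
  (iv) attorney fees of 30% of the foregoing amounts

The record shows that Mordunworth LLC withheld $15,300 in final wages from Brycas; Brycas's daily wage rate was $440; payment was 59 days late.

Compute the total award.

Doubled: 2 × $15,300 = $30,600
Penalty days: min(59, 15) = 15
Waiting-time penalty: 15 × $440 = $6,600
Subtotal: $15,300 + $30,600 + $6,600 = $52,500
Attorney fees: 30% of $52,500 = $15,750
Total award: $52,500 + $15,750 = $68,250

Total award: $68,250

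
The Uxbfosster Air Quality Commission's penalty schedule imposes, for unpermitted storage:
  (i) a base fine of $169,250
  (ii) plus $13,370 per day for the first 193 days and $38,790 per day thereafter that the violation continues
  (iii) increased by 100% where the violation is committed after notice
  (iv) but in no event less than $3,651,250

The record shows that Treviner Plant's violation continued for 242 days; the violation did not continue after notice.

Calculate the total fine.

$4,650,370

First 193 days: 193 × $13,370 = $2,580,410
Remaining days: (242 − 193) × $38,790 = $1,900,710
Per-day component: $2,580,410 + $1,900,710 = $4,481,120
Base plus per-day: $169,250 + $4,481,120 = $4,650,370
The violation did not continue after notice: no 100% increase.
Minimum $3,651,250: $4,650,370 meets the minimum, no increase.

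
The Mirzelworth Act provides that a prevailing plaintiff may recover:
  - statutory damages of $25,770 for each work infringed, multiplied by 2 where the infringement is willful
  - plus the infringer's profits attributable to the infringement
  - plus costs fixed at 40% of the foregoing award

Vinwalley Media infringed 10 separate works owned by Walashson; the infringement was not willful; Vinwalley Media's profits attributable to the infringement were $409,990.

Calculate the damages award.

Statutory damages: 10 × $25,770 = $257,700
Infringement not willful: no ×2 enhancement.
Combined award: $257,700 + $409,990 = $667,690
Costs: 40% of $667,690 = $267,076
Award plus costs: $667,690 + $267,076 = $934,766

$934,766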